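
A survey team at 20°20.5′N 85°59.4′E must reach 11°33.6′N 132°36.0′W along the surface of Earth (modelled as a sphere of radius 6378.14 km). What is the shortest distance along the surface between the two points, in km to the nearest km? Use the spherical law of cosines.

14518 km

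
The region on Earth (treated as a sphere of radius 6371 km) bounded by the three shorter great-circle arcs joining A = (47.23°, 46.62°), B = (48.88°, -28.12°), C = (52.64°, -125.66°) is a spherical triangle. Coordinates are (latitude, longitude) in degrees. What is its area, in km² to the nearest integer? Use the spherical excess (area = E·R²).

Side lengths (central angles): a = 0.9927, b = 1.3947, c = 0.8358 rad; semiperimeter s = 1.6117.
By l'Huilier's theorem, tan(E/4) = √[tan(s/2) tan((s−a)/2) tan((s−b)/2) tan((s−c)/2)], giving spherical excess E = 0.4845 rad.
Area = E·R² = 0.4845 × (6371)² ≈ 19667580 km².

19667580 km²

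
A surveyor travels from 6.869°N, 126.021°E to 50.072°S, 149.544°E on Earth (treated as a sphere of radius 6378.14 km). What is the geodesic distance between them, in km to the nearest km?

6734 km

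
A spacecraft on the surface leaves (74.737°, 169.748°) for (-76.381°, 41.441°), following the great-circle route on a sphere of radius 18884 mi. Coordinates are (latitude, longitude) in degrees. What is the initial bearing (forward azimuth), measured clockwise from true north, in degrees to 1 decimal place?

238.1°

Δλ = -128.307° = -2.2394 rad.
y = sin Δλ · cos φ₂ = (-0.7847)(0.2355) = -0.1848
x = cos φ₁ sin φ₂ − sin φ₁ cos φ₂ cos Δλ = (0.2633)(-0.9719) − (0.9647)(0.2355)(-0.6199) = -0.1150
θ = atan2(y, x) = -121.91°; adding 360° gives 238.1°.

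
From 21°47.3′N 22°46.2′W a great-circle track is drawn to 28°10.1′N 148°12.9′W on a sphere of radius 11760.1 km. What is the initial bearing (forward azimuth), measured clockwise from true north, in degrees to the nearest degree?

Δλ = -125.445° = -2.1894 rad.
y = sin Δλ · cos φ₂ = (-0.8147)(0.8816) = -0.7182
x = cos φ₁ sin φ₂ − sin φ₁ cos φ₂ cos Δλ = (0.9286)(0.4721) − (0.3712)(0.8816)(-0.5799) = 0.6281
θ = atan2(y, x) = -48.83°; adding 360° gives 311°.

311°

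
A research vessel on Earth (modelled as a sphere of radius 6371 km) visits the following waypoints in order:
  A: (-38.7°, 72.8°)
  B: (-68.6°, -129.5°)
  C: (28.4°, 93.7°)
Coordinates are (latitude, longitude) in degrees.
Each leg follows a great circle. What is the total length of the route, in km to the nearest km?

22685 km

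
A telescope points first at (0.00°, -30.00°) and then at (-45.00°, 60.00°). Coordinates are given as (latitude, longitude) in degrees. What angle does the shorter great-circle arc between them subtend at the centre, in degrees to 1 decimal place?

90.0°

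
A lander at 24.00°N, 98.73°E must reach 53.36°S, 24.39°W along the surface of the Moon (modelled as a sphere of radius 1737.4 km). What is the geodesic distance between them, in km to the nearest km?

3900 km

In radians: φ₁ = 0.4189, φ₂ = -0.9313, Δλ = -123.120° = -2.1488 rad.
cos c = sin φ₁ sin φ₂ + cos φ₁ cos φ₂ cos Δλ = (0.4067)(-0.8024) + (0.9135)(0.5968)(-0.5464) = -0.62425,
so c = arccos(-0.62425) = 2.24497 rad.
Distance = R·c = 1737.4 × 2.2450 ≈ 3900 km.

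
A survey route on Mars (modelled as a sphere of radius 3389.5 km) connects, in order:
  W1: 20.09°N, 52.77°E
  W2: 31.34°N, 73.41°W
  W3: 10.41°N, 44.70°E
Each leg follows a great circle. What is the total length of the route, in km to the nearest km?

12702 km

Leg W1→W2: central angle 1.8701 rad, distance 6338.7 km.
Leg W2→W3: central angle 1.8774 rad, distance 6363.4 km.
Total: 6338.7 + 6363.4 ≈ 12702 km.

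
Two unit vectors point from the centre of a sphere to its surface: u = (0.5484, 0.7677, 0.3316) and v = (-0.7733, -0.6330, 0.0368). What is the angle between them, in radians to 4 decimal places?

u·v = -0.8978; |u| = 1.0000, |v| = 1.0000.
cos θ = (u·v)/(|u||v|) = -0.8978, so θ = 2.6855 rad.

2.6855 rad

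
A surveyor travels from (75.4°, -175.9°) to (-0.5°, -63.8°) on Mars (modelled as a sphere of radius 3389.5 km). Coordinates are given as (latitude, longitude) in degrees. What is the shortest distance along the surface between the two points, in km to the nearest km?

5675 km

With latitudes φ₁ = 75.400°, φ₂ = -0.500° and longitude difference Δλ = 112.100°:
cos c = sin φ₁ sin φ₂ + cos φ₁ cos φ₂ cos Δλ = (0.9677)(-0.0087) + (0.2521)(1.0000)(-0.3762) = -0.10328,
so c = arccos(-0.10328) = 1.67426 rad.
Distance = R·c = 3389.5 × 1.6743 ≈ 5675 km.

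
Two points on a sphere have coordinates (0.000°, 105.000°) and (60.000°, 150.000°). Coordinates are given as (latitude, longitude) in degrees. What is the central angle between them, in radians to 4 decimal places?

1.2094 rad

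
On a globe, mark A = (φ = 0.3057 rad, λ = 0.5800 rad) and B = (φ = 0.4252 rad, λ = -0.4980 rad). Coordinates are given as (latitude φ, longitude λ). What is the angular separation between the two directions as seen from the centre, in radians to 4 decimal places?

1.0061 rad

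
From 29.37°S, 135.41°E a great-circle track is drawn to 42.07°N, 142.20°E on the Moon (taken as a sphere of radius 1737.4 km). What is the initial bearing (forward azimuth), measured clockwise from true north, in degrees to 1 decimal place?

Δλ = 6.790° = 0.1185 rad.
y = sin Δλ · cos φ₂ = (0.1182)(0.7423) = 0.0878
x = cos φ₁ sin φ₂ − sin φ₁ cos φ₂ cos Δλ = (0.8715)(0.6700) − (-0.4904)(0.7423)(0.9930) = 0.9454
θ = atan2(y, x) = 5.30°, so the bearing is 5.3°.

5.3°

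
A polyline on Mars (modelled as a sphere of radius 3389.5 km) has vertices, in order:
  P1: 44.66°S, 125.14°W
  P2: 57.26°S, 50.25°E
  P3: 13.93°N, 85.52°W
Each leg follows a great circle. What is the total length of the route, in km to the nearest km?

Leg P1→P2: central angle 1.3615 rad, distance 4614.7 km.
Leg P2→P3: central angle 2.1878 rad, distance 7415.7 km.
Total: 4614.7 + 7415.7 ≈ 12030 km.

12030 km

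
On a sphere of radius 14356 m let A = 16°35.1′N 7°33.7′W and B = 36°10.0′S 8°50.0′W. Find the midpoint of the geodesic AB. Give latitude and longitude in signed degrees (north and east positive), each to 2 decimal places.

-9.79°, -8.14°

Central angle δ = 0.9209 rad. Interpolating on the sphere with fraction f = 0.5:
P = [sin((1−f)δ)·A + sin(fδ)·B] / sin δ = 0.5581·A + 0.5581·B in Cartesian coordinates,
giving P = (0.9755, -0.1396, -0.1701), i.e. latitude -9.79°, longitude -8.14°.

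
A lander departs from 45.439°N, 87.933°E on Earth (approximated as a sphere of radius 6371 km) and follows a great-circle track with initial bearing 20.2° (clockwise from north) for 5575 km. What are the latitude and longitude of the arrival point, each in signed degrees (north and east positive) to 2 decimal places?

74.18°, -168.59°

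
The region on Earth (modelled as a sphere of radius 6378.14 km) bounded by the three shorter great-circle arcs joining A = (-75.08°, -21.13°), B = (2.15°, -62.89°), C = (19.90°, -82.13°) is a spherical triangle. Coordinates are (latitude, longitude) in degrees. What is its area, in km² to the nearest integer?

10911811 km²

Side lengths (central angles): a = 0.4512, b = 1.7839, c = 1.4145 rad; semiperimeter s = 1.8248.
By l'Huilier's theorem, tan(E/4) = √[tan(s/2) tan((s−a)/2) tan((s−b)/2) tan((s−c)/2)], giving spherical excess E = 0.2682 rad.
Area = E·R² = 0.2682 × (6378.14)² ≈ 10911811 km².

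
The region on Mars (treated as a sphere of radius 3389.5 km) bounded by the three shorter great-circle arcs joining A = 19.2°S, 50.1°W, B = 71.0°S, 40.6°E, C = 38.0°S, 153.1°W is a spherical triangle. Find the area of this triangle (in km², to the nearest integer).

11273523 km²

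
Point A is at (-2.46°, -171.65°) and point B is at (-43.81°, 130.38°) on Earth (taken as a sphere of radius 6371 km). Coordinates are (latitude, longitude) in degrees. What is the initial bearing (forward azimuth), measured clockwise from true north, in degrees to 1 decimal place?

Δλ = -57.970° = -1.0118 rad.
y = sin Δλ · cos φ₂ = (-0.8478)(0.7216) = -0.6118
x = cos φ₁ sin φ₂ − sin φ₁ cos φ₂ cos Δλ = (0.9991)(-0.6923) − (-0.0429)(0.7216)(0.5304) = -0.6752
θ = atan2(y, x) = -137.82°; adding 360° gives 222.2°.

222.2°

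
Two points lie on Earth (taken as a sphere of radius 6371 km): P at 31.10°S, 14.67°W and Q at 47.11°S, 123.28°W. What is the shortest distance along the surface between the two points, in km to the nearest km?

8774 km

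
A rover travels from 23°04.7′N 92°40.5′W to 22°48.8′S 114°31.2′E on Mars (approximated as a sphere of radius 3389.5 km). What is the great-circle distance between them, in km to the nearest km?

9169 km

With latitudes φ₁ = 23.078°, φ₂ = -22.813° and longitude difference Δλ = -152.805°:
cos c = sin φ₁ sin φ₂ + cos φ₁ cos φ₂ cos Δλ = (0.3920)(-0.3877) + (0.9200)(0.9218)(-0.8895) = -0.90625,
so c = arccos(-0.90625) = 2.70512 rad.
Distance = R·c = 3389.5 × 2.7051 ≈ 9169 km.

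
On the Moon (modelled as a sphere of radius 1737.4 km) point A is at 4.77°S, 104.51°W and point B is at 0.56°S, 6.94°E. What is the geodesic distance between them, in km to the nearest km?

3376 km

In radians: φ₁ = -0.0833, φ₂ = -0.0098, Δλ = 111.450° = 1.9452 rad.
cos c = sin φ₁ sin φ₂ + cos φ₁ cos φ₂ cos Δλ = (-0.0832)(-0.0098) + (0.9965)(1.0000)(-0.3657) = -0.36359,
so c = arccos(-0.36359) = 1.94292 rad.
Distance = R·c = 1737.4 × 1.9429 ≈ 3376 km.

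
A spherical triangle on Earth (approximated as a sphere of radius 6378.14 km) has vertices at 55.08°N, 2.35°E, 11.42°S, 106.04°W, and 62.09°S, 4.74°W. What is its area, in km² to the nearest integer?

100801255 km²

Side lengths (central angles): a = 1.4856, b = 2.0473, c = 1.9170 rad; semiperimeter s = 2.7250.
By l'Huilier's theorem, tan(E/4) = √[tan(s/2) tan((s−a)/2) tan((s−b)/2) tan((s−c)/2)], giving spherical excess E = 2.4779 rad.
Area = E·R² = 2.4779 × (6378.14)² ≈ 100801255 km².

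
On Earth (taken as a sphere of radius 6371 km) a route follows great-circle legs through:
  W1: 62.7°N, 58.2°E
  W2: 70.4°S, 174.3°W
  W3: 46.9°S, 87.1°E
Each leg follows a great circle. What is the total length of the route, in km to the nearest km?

23100 km

Leg W1→W2: central angle 2.7674 rad, distance 17630.9 km.
Leg W2→W3: central angle 0.8585 rad, distance 5469.4 km.
Total: 17630.9 + 5469.4 ≈ 23100 km.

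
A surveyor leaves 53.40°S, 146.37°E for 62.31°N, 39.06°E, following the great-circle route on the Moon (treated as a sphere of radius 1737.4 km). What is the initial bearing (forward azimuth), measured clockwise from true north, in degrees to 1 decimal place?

Δλ = -107.310° = -1.8729 rad.
y = sin Δλ · cos φ₂ = (-0.9547)(0.4647) = -0.4436
x = cos φ₁ sin φ₂ − sin φ₁ cos φ₂ cos Δλ = (0.5962)(0.8855) − (-0.8028)(0.4647)(-0.2975) = 0.4169
θ = atan2(y, x) = -46.78°; adding 360° gives 313.2°.

313.2°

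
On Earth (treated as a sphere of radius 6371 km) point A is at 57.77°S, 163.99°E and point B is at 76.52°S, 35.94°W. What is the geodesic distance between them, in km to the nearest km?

5016 km

With latitudes φ₁ = -57.770°, φ₂ = -76.520° and longitude difference Δλ = 160.070°:
Haversine: a = sin²(Δφ/2) + cos φ₁ cos φ₂ sin²(Δλ/2) = 0.0265 + (0.5333)(0.2331)(0.9701) = 0.14713.
Central angle c = 2·arcsin(√a) = 0.78733 rad.
Distance = R·c = 6371 × 0.7873 ≈ 5016 km.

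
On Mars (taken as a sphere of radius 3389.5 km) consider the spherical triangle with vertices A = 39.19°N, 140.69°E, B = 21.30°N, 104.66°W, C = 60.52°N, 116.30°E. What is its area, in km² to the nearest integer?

5504462 km²

Side lengths (central angles): a = 1.6008, b = 0.4568, c = 1.6425 rad; semiperimeter s = 1.8501.
By l'Huilier's theorem, tan(E/4) = √[tan(s/2) tan((s−a)/2) tan((s−b)/2) tan((s−c)/2)], giving spherical excess E = 0.4791 rad.
Area = E·R² = 0.4791 × (3389.5)² ≈ 5504462 km².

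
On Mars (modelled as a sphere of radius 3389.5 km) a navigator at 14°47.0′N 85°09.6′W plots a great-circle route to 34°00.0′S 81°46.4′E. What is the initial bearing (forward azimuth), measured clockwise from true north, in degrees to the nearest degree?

151°

With φ₁ = 0.2580, φ₂ = -0.5934, Δλ = 2.9135 rad, the forward-azimuth formula gives
θ = atan2( sin Δλ cos φ₂ , cos φ₁ sin φ₂ − sin φ₁ cos φ₂ cos Δλ ) = atan2(0.1874, -0.3346) = 150.75°.
So the initial bearing is 151°.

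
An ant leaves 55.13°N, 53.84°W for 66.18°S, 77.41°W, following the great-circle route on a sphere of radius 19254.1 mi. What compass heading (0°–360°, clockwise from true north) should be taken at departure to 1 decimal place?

Δλ = -23.570° = -0.4114 rad.
y = sin Δλ · cos φ₂ = (-0.3999)(0.4039) = -0.1615
x = cos φ₁ sin φ₂ − sin φ₁ cos φ₂ cos Δλ = (0.5717)(-0.9148) − (0.8205)(0.4039)(0.9166) = -0.8267
θ = atan2(y, x) = -168.95°; adding 360° gives 191.1°.

191.1°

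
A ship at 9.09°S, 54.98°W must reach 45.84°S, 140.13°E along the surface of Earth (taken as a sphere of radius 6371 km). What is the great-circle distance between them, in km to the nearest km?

Let φ₁ = -0.1587 rad, φ₂ = -0.8001 rad, and Δλ = -2.8779 rad.
cos c = sin φ₁ sin φ₂ + cos φ₁ cos φ₂ cos Δλ = (-0.1580)(-0.7174) + (0.9874)(0.6967)(-0.9654) = -0.55079,
so c = arccos(-0.55079) = 2.15411 rad.
Distance = R·c = 6371 × 2.1541 ≈ 13724 km.

13724 km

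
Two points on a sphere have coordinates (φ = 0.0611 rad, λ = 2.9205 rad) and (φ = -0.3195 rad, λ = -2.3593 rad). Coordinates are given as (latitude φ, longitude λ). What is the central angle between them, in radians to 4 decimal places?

1.0586 rad

Let φ₁ = 0.0611 rad, φ₂ = -0.3195 rad, and Δλ = 1.0034 rad.
cos c = sin φ₁ sin φ₂ + cos φ₁ cos φ₂ cos Δλ = (0.0611)(-0.3141) + (0.9981)(0.9494)(0.5375) = 0.49012,
so c = arccos(0.49012) = 1.05857 rad.
So the angular separation is 1.0586 rad.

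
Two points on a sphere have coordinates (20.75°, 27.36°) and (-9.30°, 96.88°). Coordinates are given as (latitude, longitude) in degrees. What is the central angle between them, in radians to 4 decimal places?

1.3019 rad

Let φ₁ = 0.3622 rad, φ₂ = -0.1623 rad, and Δλ = 1.2134 rad.
cos c = sin φ₁ sin φ₂ + cos φ₁ cos φ₂ cos Δλ = (0.3543)(-0.1616) + (0.9351)(0.9869)(0.3499) = 0.26563,
so c = arccos(0.26563) = 1.30194 rad.
So the angular separation is 1.3019 rad.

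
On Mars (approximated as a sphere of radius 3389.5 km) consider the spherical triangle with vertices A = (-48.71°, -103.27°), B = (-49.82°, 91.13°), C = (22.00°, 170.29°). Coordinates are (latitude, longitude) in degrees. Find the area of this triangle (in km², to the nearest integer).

20791768 km²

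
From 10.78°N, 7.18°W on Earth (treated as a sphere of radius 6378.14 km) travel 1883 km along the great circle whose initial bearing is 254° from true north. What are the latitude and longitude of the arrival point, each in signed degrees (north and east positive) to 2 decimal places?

Angular distance δ = d/R = 1883/6378.14 = 0.29523 rad; initial bearing θ = 4.4331 rad.
sin φ₂ = sin φ₁ cos δ + cos φ₁ sin δ cos θ = (0.1870)(0.9567) + (0.9824)(0.2910)(-0.2756) = 0.1002, so φ₂ = 5.75°.
Δλ = atan2(sin θ sin δ cos φ₁, cos δ − sin φ₁ sin φ₂) = atan2(-0.2748, 0.9380) = -16.326°.
λ₂ = -7.180° − 16.326° = -23.51°.

5.75°, -23.51°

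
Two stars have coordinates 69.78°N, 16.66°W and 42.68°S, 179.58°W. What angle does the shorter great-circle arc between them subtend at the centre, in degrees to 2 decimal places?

Let φ₁ = 1.2179 rad, φ₂ = -0.7449 rad, and Δλ = -2.8435 rad.
Haversine: a = sin²(Δφ/2) + cos φ₁ cos φ₂ sin²(Δλ/2) = 0.6910 + (0.3456)(0.7352)(0.9779) = 0.93950.
Central angle c = 2·arcsin(√a) = 2.64457 rad.
So the angular separation is 151.52°.

151.52°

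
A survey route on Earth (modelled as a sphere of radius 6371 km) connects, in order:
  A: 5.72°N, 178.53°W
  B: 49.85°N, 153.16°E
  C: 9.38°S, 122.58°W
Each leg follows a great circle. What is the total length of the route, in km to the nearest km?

Leg A→B: central angle 0.8750 rad, distance 5574.4 km.
Leg B→C: central angle 1.6318 rad, distance 10396.1 km.
Total: 5574.4 + 10396.1 ≈ 15970 km.

15970 km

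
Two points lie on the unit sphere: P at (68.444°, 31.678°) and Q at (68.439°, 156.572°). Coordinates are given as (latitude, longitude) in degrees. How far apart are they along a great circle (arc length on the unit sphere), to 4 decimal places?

0.6637

Let φ₁ = 1.1946 rad, φ₂ = 1.1945 rad, and Δλ = 2.1798 rad.
cos c = sin φ₁ sin φ₂ + cos φ₁ cos φ₂ cos Δλ = (0.9301)(0.9300) + (0.3674)(0.3675)(-0.5721) = 0.78774,
so c = arccos(0.78774) = 0.66366 rad.
On the unit sphere the arc length equals the central angle: 0.6637.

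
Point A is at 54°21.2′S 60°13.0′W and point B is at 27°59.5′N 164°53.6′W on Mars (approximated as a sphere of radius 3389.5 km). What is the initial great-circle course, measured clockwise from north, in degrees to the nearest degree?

276°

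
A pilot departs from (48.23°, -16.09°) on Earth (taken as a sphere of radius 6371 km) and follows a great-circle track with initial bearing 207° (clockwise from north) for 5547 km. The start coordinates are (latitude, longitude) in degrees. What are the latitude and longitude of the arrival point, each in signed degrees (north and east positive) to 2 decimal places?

Angular distance δ = d/R = 5547/6371 = 0.87066 rad; initial bearing θ = 3.6128 rad.
sin φ₂ = sin φ₁ cos δ + cos φ₁ sin δ cos θ = (0.7458)(0.6443) + (0.6661)(0.7648)(-0.8910) = 0.0266, so φ₂ = 1.53°.
Δλ = atan2(sin θ sin δ cos φ₁, cos δ − sin φ₁ sin φ₂) = atan2(-0.2313, 0.6245) = -20.323°.
λ₂ = -16.090° − 20.323° = -36.41°.

1.53°, -36.41°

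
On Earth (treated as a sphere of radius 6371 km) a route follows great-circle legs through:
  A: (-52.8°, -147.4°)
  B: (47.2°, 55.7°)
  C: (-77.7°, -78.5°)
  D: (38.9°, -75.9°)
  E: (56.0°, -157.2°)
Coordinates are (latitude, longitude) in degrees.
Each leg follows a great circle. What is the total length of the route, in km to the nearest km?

53350 km

Leg A→B: central angle 2.8661 rad, distance 18259.9 km.
Leg B→C: central angle 2.5284 rad, distance 16108.2 km.
Leg C→D: central angle 2.0352 rad, distance 12966.5 km.
Leg D→E: central angle 0.9441 rad, distance 6015.2 km.
Total: 18259.9 + 16108.2 + 12966.5 + 6015.2 ≈ 53350 km.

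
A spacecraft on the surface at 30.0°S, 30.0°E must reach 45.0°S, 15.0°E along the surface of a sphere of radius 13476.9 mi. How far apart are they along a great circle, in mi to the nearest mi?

4488 mi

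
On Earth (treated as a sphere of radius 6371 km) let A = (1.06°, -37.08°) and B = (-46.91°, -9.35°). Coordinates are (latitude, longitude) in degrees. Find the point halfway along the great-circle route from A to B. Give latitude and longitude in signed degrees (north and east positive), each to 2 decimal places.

-23.52°, -25.87°

Central angle δ = 0.9384 rad. Interpolating on the sphere with fraction f = 0.5:
P = [sin((1−f)δ)·A + sin(fδ)·B] / sin δ = 0.5606·A + 0.5606·B in Cartesian coordinates,
giving P = (0.8250, -0.4002, -0.3990), i.e. latitude -23.52°, longitude -25.87°.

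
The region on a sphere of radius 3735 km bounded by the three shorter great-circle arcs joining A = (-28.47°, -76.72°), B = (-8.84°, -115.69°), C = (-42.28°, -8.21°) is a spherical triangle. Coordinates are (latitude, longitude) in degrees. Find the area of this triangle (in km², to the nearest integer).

Side lengths (central angles): a = 1.6873, b = 0.9777, c = 0.7249 rad; semiperimeter s = 1.6949.
By l'Huilier's theorem, tan(E/4) = √[tan(s/2) tan((s−a)/2) tan((s−b)/2) tan((s−c)/2)], giving spherical excess E = 0.1168 rad.
Area = E·R² = 0.1168 × (3735)² ≈ 1629250 km².

1629250 km²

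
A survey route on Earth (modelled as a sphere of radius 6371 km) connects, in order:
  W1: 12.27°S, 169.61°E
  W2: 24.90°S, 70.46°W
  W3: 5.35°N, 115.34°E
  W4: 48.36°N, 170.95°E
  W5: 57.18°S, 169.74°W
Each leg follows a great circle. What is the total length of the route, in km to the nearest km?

49010 km

Leg W1→W2: central angle 1.9313 rad, distance 12304.3 km.
Leg W2→W3: central angle 2.7868 rad, distance 17754.9 km.
Leg W3→W4: central angle 1.1115 rad, distance 7081.2 km.
Leg W4→W5: central angle 1.8631 rad, distance 11869.9 km.
Total: 12304.3 + 17754.9 + 7081.2 + 11869.9 ≈ 49010 km.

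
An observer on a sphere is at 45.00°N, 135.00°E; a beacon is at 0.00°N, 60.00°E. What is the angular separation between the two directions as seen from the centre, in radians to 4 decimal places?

Let φ₁ = 0.7854 rad, φ₂ = 0.0000 rad, and Δλ = -1.3090 rad.
cos c = sin φ₁ sin φ₂ + cos φ₁ cos φ₂ cos Δλ = (0.7071)(0.0000) + (0.7071)(1.0000)(0.2588) = 0.18301,
so c = arccos(0.18301) = 1.38675 rad.
So the angular separation is 1.3867 rad.

1.3867 rad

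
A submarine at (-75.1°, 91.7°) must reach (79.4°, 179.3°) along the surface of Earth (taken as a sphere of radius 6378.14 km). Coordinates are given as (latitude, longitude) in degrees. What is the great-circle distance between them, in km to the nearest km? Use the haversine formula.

17970 km

With latitudes φ₁ = -75.100°, φ₂ = 79.400° and longitude difference Δλ = 87.600°:
Haversine: a = sin²(Δφ/2) + cos φ₁ cos φ₂ sin²(Δλ/2) = 0.9513 + (0.2571)(0.1840)(0.4791) = 0.97395.
Central angle c = 2·arcsin(√a) = 2.81739 rad.
Distance = R·c = 6378.14 × 2.8174 ≈ 17970 km.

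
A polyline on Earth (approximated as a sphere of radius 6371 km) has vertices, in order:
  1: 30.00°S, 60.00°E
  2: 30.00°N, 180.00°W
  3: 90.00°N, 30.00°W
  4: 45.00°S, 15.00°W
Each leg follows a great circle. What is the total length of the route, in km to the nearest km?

35992 km

Leg 1→2: central angle 2.2459 rad, distance 14308.8 km.
Leg 2→3: central angle 1.0472 rad, distance 6671.7 km.
Leg 3→4: central angle 2.3562 rad, distance 15011.3 km.
Total: 14308.8 + 6671.7 + 15011.3 ≈ 35992 km.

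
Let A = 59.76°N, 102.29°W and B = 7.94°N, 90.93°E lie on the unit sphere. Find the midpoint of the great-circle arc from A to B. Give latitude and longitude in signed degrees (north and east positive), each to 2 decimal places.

Central angle δ = 1.9458 rad. Interpolating on the sphere with fraction f = 0.5:
P = [sin((1−f)δ)·A + sin(fδ)·B] / sin δ = 0.8882·A + 0.8882·B in Cartesian coordinates,
giving P = (-0.1095, 0.4425, 0.8901), i.e. latitude 62.88°, longitude 103.90°.

62.88°, 103.90°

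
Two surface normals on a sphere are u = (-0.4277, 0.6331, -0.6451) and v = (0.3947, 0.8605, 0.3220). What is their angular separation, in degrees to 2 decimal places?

80.31°

u·v = 0.1682; |u| = 0.9999, |v| = 1.0000.
cos θ = (u·v)/(|u||v|) = 0.1683, so θ = 80.31°.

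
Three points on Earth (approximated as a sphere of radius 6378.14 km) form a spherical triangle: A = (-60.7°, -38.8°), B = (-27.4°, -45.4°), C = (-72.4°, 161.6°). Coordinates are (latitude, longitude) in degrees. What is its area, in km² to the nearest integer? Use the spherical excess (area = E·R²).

3882915 km²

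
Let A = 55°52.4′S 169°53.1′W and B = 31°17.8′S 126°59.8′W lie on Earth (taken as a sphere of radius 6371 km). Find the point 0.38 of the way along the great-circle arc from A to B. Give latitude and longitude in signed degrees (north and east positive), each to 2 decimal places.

Central angle δ = 0.6741 rad. Interpolating on the sphere with fraction f = 0.38:
P = [sin((1−f)δ)·A + sin(fδ)·B] / sin δ = 0.6502·A + 0.4059·B in Cartesian coordinates,
giving P = (-0.5679, -0.3411, -0.7491), i.e. latitude -48.52°, longitude -149.01°.

-48.52°, -149.01°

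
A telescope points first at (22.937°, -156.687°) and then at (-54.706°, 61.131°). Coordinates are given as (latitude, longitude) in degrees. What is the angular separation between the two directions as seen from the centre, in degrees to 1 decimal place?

137.6°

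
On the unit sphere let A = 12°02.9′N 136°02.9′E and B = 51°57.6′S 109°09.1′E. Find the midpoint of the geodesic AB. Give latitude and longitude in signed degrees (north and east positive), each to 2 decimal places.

The central angle between A and B is δ = 1.1885 rad.
With f = 0.5, the slerp weights are sin((1−f)δ)/sin δ = 0.6035 and sin(fδ)/sin δ = 0.6035.
Weighted sum of the unit vectors: (0.6035)·(-0.7041,0.6788,0.2087) + (0.6035)·(-0.2022,0.5821,-0.7876) = (-0.5469, 0.7609, -0.3493).
Converting back: φ = atan2(z, √(x²+y²)) = -20.44°, λ = atan2(y, x) = 125.71°.

-20.44°, 125.71°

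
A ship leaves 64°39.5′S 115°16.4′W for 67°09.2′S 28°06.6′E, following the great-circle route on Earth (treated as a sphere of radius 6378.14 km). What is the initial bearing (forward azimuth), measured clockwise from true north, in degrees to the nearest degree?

Δλ = 143.383° = 2.5025 rad.
y = sin Δλ · cos φ₂ = (0.5965)(0.3883) = 0.2316
x = cos φ₁ sin φ₂ − sin φ₁ cos φ₂ cos Δλ = (0.4280)(-0.9215) − (-0.9038)(0.3883)(-0.8026) = -0.6761
θ = atan2(y, x) = 161.09°, so the bearing is 161°.

161°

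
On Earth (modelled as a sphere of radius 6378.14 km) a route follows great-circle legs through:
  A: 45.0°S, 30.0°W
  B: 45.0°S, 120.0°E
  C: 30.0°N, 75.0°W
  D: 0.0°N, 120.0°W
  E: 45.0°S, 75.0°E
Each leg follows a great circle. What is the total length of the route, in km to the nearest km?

Leg A→B: central angle 1.5038 rad, distance 9591.2 km.
Leg B→C: central angle 2.8086 rad, distance 17913.5 km.
Leg C→D: central angle 0.9117 rad, distance 5815.2 km.
Leg D→E: central angle 2.3227 rad, distance 14814.4 km.
Total: 9591.2 + 17913.5 + 5815.2 + 14814.4 ≈ 48134 km.

48134 km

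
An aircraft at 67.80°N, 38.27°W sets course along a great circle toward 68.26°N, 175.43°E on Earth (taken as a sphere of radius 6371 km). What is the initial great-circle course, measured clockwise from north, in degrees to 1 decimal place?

Δλ = -146.300° = -2.5534 rad.
y = sin Δλ · cos φ₂ = (-0.5548)(0.3704) = -0.2055
x = cos φ₁ sin φ₂ − sin φ₁ cos φ₂ cos Δλ = (0.3778)(0.9289) − (0.9259)(0.3704)(-0.8320) = 0.6363
θ = atan2(y, x) = -17.90°; adding 360° gives 342.1°.

342.1°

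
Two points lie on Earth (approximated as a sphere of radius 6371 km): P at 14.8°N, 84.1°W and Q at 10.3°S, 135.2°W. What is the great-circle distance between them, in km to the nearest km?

6285 km

With latitudes φ₁ = 14.800°, φ₂ = -10.300° and longitude difference Δλ = -51.100°:
Haversine: a = sin²(Δφ/2) + cos φ₁ cos φ₂ sin²(Δλ/2) = 0.0472 + (0.9668)(0.9839)(0.1860) = 0.22416.
Central angle c = 2·arcsin(√a) = 0.98643 rad.
Distance = R·c = 6371 × 0.9864 ≈ 6285 km.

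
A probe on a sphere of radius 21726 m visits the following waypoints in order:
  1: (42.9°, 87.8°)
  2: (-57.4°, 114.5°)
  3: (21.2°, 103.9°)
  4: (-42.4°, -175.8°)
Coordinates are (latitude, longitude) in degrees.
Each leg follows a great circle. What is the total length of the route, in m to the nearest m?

105872 m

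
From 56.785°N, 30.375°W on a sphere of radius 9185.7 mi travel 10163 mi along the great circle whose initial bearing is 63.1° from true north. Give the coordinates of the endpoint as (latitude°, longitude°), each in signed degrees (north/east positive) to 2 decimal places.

36.61°, 66.28°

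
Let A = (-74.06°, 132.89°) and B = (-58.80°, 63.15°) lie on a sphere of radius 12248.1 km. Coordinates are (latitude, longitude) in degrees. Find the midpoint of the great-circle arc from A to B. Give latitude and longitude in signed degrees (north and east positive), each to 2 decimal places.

-69.90°, 85.94°

The central angle between A and B is δ = 0.5121 rad.
With f = 0.5, the slerp weights are sin((1−f)δ)/sin δ = 0.5168 and sin(fδ)/sin δ = 0.5168.
Weighted sum of the unit vectors: (0.5168)·(-0.1869,0.2012,-0.9615) + (0.5168)·(0.2340,0.4622,-0.8554) = (0.0243, 0.3429, -0.9391).
Converting back: φ = atan2(z, √(x²+y²)) = -69.90°, λ = atan2(y, x) = 85.94°.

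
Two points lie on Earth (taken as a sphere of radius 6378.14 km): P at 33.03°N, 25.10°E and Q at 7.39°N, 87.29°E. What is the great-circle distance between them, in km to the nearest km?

6984 km

In radians: φ₁ = 0.5765, φ₂ = 0.1290, Δλ = 62.190° = 1.0854 rad.
Haversine: a = sin²(Δφ/2) + cos φ₁ cos φ₂ sin²(Δλ/2) = 0.0492 + (0.8384)(0.9917)(0.2667) = 0.27100.
Central angle c = 2·arcsin(√a) = 1.09505 rad.
Distance = R·c = 6378.14 × 1.0951 ≈ 6984 km.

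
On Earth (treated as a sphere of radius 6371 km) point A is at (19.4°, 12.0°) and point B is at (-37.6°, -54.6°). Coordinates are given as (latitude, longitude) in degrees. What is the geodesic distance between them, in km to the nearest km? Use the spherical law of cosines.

9407 km

With latitudes φ₁ = 19.400°, φ₂ = -37.600° and longitude difference Δλ = -66.600°:
cos c = sin φ₁ sin φ₂ + cos φ₁ cos φ₂ cos Δλ = (0.3322)(-0.6101) + (0.9432)(0.7923)(0.3971) = 0.09412,
so c = arccos(0.09412) = 1.47653 rad.
Distance = R·c = 6371 × 1.4765 ≈ 9407 km.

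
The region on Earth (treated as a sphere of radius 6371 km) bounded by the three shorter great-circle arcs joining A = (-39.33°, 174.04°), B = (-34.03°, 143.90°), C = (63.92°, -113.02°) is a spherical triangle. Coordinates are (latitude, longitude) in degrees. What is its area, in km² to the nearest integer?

30092373 km²

Side lengths (central angles): a = 2.1958, b = 2.0595, c = 0.4298 rad; semiperimeter s = 2.3425.
By l'Huilier's theorem, tan(E/4) = √[tan(s/2) tan((s−a)/2) tan((s−b)/2) tan((s−c)/2)], giving spherical excess E = 0.7414 rad.
Area = E·R² = 0.7414 × (6371)² ≈ 30092373 km².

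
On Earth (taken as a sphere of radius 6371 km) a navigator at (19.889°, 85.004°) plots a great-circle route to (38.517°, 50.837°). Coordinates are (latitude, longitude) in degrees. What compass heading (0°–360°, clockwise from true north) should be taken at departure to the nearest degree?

310°

With φ₁ = 0.3471, φ₂ = 0.6722, Δλ = -0.5963 rad, the forward-azimuth formula gives
θ = atan2( sin Δλ cos φ₂ , cos φ₁ sin φ₂ − sin φ₁ cos φ₂ cos Δλ ) = atan2(-0.4394, 0.3654) = -50.26°.
Adding 360° brings this into [0°, 360°): 310°.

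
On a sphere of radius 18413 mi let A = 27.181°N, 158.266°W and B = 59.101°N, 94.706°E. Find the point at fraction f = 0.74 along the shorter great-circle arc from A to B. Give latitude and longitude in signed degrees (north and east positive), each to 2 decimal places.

62.89°, 134.89°

The central angle between A and B is δ = 1.3096 rad.
With f = 0.74, the slerp weights are sin((1−f)δ)/sin δ = 0.3457 and sin(fδ)/sin δ = 0.8533.
Weighted sum of the unit vectors: (0.3457)·(-0.8263,-0.3294,0.4568) + (0.8533)·(-0.0421,0.5118,0.8581) = (-0.3216, 0.3229, 0.8901).
Converting back: φ = atan2(z, √(x²+y²)) = 62.89°, λ = atan2(y, x) = 134.89°.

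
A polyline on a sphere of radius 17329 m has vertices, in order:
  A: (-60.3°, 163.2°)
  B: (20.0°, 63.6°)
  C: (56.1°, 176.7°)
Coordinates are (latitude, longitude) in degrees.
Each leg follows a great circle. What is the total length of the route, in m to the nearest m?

Leg A→B: central angle 1.9549 rad, distance 33876.6 m.
Leg B→C: central angle 1.4925 rad, distance 25862.9 m.
Total: 33876.6 + 25862.9 ≈ 59739 m.

59739 m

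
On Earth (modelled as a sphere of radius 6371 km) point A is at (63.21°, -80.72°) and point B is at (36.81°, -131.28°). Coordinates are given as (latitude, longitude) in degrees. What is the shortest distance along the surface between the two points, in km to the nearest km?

With latitudes φ₁ = 63.210°, φ₂ = 36.810° and longitude difference Δλ = -50.560°:
Haversine: a = sin²(Δφ/2) + cos φ₁ cos φ₂ sin²(Δλ/2) = 0.0521 + (0.4507)(0.8006)(0.1824) = 0.11795.
Central angle c = 2·arcsin(√a) = 0.70116 rad.
Distance = R·c = 6371 × 0.7012 ≈ 4467 km.

4467 km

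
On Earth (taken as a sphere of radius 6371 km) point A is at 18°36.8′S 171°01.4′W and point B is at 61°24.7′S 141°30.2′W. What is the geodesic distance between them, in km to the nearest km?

5288 km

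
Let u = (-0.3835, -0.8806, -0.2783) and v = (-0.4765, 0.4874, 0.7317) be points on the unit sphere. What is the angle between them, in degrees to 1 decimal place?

u·v = -0.4501; |u| = 1.0000, |v| = 1.0000.
cos θ = (u·v)/(|u||v|) = -0.4501, so θ = 116.8°.

116.8°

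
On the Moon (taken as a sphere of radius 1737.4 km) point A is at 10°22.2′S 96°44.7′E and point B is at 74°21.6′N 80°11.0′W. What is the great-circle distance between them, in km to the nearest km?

3517 km

In radians: φ₁ = -0.1810, φ₂ = 1.2978, Δλ = -176.928° = -3.0880 rad.
cos c = sin φ₁ sin φ₂ + cos φ₁ cos φ₂ cos Δλ = (-0.1800)(0.9630) + (0.9837)(0.2696)(-0.9986) = -0.43815,
so c = arccos(-0.43815) = 2.02433 rad.
Distance = R·c = 1737.4 × 2.0243 ≈ 3517 km.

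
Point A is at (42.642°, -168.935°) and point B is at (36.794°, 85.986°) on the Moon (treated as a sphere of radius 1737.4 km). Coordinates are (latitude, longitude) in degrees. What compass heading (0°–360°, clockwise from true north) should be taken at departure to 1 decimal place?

307.0°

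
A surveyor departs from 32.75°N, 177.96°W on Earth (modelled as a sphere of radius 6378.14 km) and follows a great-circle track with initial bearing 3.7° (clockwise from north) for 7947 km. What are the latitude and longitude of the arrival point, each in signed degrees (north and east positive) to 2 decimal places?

75.48°, -12.08°

Angular distance δ = d/R = 7947/6378.14 = 1.24597 rad; initial bearing θ = 0.0646 rad.
sin φ₂ = sin φ₁ cos δ + cos φ₁ sin δ cos θ = (0.5410)(0.3191) + (0.8410)(0.9477)(0.9979) = 0.9680, so φ₂ = 75.48°.
Δλ = atan2(sin θ sin δ cos φ₁, cos δ − sin φ₁ sin φ₂) = atan2(0.0514, -0.2045) = 165.885°.
λ₂ = -177.960° + 165.885° = -12.08°.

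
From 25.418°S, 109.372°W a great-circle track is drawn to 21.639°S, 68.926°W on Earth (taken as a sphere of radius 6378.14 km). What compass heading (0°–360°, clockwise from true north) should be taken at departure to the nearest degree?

Δλ = 40.446° = 0.7059 rad.
y = sin Δλ · cos φ₂ = (0.6487)(0.9295) = 0.6030
x = cos φ₁ sin φ₂ − sin φ₁ cos φ₂ cos Δλ = (0.9032)(-0.3688) − (-0.4292)(0.9295)(0.7610) = -0.0294
θ = atan2(y, x) = 92.79°, so the bearing is 93°.

93°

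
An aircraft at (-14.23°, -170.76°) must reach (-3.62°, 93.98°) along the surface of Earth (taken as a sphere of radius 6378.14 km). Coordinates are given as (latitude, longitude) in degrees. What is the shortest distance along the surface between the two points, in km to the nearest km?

With latitudes φ₁ = -14.230°, φ₂ = -3.620° and longitude difference Δλ = -95.260°:
Haversine: a = sin²(Δφ/2) + cos φ₁ cos φ₂ sin²(Δλ/2) = 0.0085 + (0.9693)(0.9980)(0.5458) = 0.53658.
Central angle c = 2·arcsin(√a) = 1.64403 rad.
Distance = R·c = 6378.14 × 1.6440 ≈ 10486 km.

10486 km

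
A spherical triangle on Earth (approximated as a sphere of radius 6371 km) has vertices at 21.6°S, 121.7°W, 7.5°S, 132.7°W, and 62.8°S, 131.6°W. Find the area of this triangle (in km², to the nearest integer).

Side lengths (central angles): a = 0.9653, b = 0.7286, c = 0.3080 rad; semiperimeter s = 1.0010.
By l'Huilier's theorem, tan(E/4) = √[tan(s/2) tan((s−a)/2) tan((s−b)/2) tan((s−c)/2)], giving spherical excess E = 0.0879 rad.
Area = E·R² = 0.0879 × (6371)² ≈ 3567092 km².

3567092 km²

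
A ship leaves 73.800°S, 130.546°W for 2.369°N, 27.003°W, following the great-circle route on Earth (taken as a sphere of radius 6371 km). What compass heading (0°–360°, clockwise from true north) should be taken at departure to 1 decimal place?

102.4°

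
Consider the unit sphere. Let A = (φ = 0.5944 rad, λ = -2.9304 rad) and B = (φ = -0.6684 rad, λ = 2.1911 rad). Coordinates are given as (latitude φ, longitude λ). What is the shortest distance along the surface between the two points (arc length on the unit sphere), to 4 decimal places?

1.6593

In radians: φ₁ = 0.5944, φ₂ = -0.6684, Δλ = -66.560° = -1.1617 rad.
cos c = sin φ₁ sin φ₂ + cos φ₁ cos φ₂ cos Δλ = (0.5600)(-0.6197) + (0.8285)(0.7848)(0.3978) = -0.08841,
so c = arccos(-0.08841) = 1.65932 rad.
On the unit sphere the arc length equals the central angle: 1.6593.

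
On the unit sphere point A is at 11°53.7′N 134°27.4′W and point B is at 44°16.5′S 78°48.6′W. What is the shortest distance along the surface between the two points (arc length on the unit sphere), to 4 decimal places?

Let φ₁ = 0.2076 rad, φ₂ = -0.7727 rad, and Δλ = 0.9712 rad.
Haversine: a = sin²(Δφ/2) + cos φ₁ cos φ₂ sin²(Δλ/2) = 0.2216 + (0.9785)(0.7160)(0.2179) = 0.37427.
Central angle c = 2·arcsin(√a) = 1.31660 rad.
On the unit sphere the arc length equals the central angle: 1.3166.

1.3166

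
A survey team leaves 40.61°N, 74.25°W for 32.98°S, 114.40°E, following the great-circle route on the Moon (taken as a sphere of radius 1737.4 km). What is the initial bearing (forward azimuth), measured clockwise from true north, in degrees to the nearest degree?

With φ₁ = 0.7088, φ₂ = -0.5756, Δλ = -2.9906 rad, the forward-azimuth formula gives
θ = atan2( sin Δλ cos φ₂ , cos φ₁ sin φ₂ − sin φ₁ cos φ₂ cos Δλ ) = atan2(-0.1262, 0.1266) = -44.91°.
Adding 360° brings this into [0°, 360°): 315°.

315°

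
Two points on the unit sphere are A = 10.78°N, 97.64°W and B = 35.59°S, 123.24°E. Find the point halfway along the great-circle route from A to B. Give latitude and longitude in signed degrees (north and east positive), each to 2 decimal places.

The central angle between A and B is δ = 2.3643 rad.
With f = 0.5, the slerp weights are sin((1−f)δ)/sin δ = 1.3196 and sin(fδ)/sin δ = 1.3196.
Weighted sum of the unit vectors: (1.3196)·(-0.1306,-0.9736,0.1870) + (1.3196)·(-0.4458,0.6801,-0.5820) = (-0.7605, -0.3873, -0.5212).
Converting back: φ = atan2(z, √(x²+y²)) = -31.41°, λ = atan2(y, x) = -153.01°.

-31.41°, -153.01°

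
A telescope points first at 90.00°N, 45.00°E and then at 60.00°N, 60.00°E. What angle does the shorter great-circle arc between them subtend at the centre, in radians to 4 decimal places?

With latitudes φ₁ = 90.000°, φ₂ = 60.000° and longitude difference Δλ = 15.000°:
cos c = sin φ₁ sin φ₂ + cos φ₁ cos φ₂ cos Δλ = (1.0000)(0.8660) + (0.0000)(0.5000)(0.9659) = 0.86603,
so c = arccos(0.86603) = 0.52360 rad.
So the angular separation is 0.5236 rad.

0.5236 rad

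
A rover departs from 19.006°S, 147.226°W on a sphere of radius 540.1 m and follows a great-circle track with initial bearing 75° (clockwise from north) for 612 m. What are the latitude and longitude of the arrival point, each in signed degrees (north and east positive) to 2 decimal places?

Angular distance δ = d/R = 612/540.1 = 1.13312 rad; initial bearing θ = 1.3090 rad.
sin φ₂ = sin φ₁ cos δ + cos φ₁ sin δ cos θ = (-0.3257)(0.4238) + (0.9455)(0.9057)(0.2588) = 0.0836, so φ₂ = 4.80°.
Δλ = atan2(sin θ sin δ cos φ₁, cos δ − sin φ₁ sin φ₂) = atan2(0.8272, 0.4511) = 61.396°.
λ₂ = -147.226° + 61.396° = -85.83°.

4.80°, -85.83°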